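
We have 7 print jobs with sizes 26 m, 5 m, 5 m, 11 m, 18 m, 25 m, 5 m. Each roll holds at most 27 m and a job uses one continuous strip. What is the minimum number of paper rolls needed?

4

Total = 26 + 25 + 18 + 11 + 5 + 5 + 5 = 95 m.
Lower bound: ⌈95/27⌉ = 4 paper rolls.
A packing using 4 paper rolls:
  roll 1: 26 = 26
  roll 2: 25 = 25
  roll 3: 18 + 5 = 23
  roll 4: 11 + 5 + 5 = 21
This matches the lower bound, so 4 is optimal.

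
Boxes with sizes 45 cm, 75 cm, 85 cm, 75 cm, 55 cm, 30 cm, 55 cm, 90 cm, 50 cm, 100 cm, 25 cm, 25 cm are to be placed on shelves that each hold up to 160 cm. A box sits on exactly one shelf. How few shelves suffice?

5

Total = 100 + 90 + 85 + 75 + 75 + 55 + 55 + 50 + 45 + 30 + 25 + 25 = 710 cm.
Lower bound: ⌈710/160⌉ = 5 shelves.
A packing using 5 shelves:
  shelf 1: 100 + 55 = 155
  shelf 2: 90 + 55 = 145
  shelf 3: 85 + 75 = 160
  shelf 4: 75 + 50 + 30 = 155
  shelf 5: 45 + 25 + 25 = 95
This matches the lower bound, so 5 is optimal.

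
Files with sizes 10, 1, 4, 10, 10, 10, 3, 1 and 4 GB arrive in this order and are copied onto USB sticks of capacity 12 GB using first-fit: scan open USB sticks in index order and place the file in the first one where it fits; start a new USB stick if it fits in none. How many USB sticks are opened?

5

  10 → USB stick 1 (new)  [load 10/12]
  1 → USB stick 1  [load 11/12]
  4 → USB stick 2 (new)  [load 4/12]
  10 → USB stick 3 (new)  [load 10/12]
  10 → USB stick 4 (new)  [load 10/12]
  10 → USB stick 5 (new)  [load 10/12]
  3 → USB stick 2  [load 7/12]
  1 → USB stick 1  [load 12/12]
  4 → USB stick 2  [load 11/12]
5 USB sticks opened.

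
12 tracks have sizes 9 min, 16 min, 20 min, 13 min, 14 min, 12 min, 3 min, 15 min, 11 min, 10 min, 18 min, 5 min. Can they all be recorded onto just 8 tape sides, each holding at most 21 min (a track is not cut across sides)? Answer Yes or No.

Yes

A valid assignment using 8 tape sides:
  side 1: 20 = 20
  side 2: 18 + 3 = 21
  side 3: 16 + 5 = 21
  side 4: 15 = 15
  side 5: 14 = 14
  side 6: 13 = 13
  side 7: 12 + 9 = 21
  side 8: 11 + 10 = 21
Every load is within 21 min, so 8 tape sides suffice.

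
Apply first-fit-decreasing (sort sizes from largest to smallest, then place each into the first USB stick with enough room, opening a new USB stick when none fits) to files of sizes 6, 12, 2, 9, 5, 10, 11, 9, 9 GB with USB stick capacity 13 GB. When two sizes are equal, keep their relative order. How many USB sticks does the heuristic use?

Sorted descending: 12, 11, 10, 9, 9, 9, 6, 5, 2.
  12 → USB stick 1 (new)  [load 12/13]
  11 → USB stick 2 (new)  [load 11/13]
  10 → USB stick 3 (new)  [load 10/13]
  9 → USB stick 4 (new)  [load 9/13]
  9 → USB stick 5 (new)  [load 9/13]
  9 → USB stick 6 (new)  [load 9/13]
  6 → USB stick 7 (new)  [load 6/13]
  5 → USB stick 7  [load 11/13]
  2 → USB stick 2  [load 13/13]
7 USB sticks opened.

7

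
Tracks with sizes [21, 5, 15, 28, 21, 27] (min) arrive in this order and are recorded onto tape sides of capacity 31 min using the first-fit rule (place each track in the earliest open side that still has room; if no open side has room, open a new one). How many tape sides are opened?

  21 → side 1 (new)  [load 21/31]
  5 → side 1  [load 26/31]
  15 → side 2 (new)  [load 15/31]
  28 → side 3 (new)  [load 28/31]
  21 → side 4 (new)  [load 21/31]
  27 → side 5 (new)  [load 27/31]
5 tape sides opened.

5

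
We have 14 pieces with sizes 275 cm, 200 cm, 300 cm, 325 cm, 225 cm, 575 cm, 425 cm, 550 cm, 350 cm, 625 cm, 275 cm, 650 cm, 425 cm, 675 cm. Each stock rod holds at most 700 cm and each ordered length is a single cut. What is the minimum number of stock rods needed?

Total = 675 + 650 + 625 + 575 + 550 + 425 + 425 + 350 + 325 + 300 + 275 + 275 + 225 + 200 = 5875 cm.
Lower bound: ⌈5875/700⌉ = 9 stock rods.
A packing using 10 stock rods:
  stock rod 1: 675 = 675
  stock rod 2: 650 = 650
  stock rod 3: 625 = 625
  stock rod 4: 575 = 575
  stock rod 5: 550 = 550
  stock rod 6: 425 + 275 = 700
  stock rod 7: 425 + 275 = 700
  stock rod 8: 350 + 325 = 675
  stock rod 9: 300 + 225 = 525
  stock rod 10: 200 = 200
No arrangement into 9 stock rods stays within capacity, so 10 is optimal.

10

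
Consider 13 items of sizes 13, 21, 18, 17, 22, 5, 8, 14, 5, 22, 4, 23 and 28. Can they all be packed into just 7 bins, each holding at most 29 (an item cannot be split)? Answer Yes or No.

Total = 200; ⌈200/29⌉ = 7.
The bound of 7 does not rule out 7, but exhaustive search shows no assignment into 7 bins of capacity 29 exists — the minimum is 8.

No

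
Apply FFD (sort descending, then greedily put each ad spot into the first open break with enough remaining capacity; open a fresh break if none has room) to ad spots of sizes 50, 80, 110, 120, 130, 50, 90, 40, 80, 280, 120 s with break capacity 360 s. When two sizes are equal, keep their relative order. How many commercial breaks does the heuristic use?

4

Sorted descending: 280, 130, 120, 120, 110, 90, 80, 80, 50, 50, 40.
  280 → break 1 (new)  [load 280/360]
  130 → break 2 (new)  [load 130/360]
  120 → break 2  [load 250/360]
  120 → break 3 (new)  [load 120/360]
  110 → break 2  [load 360/360]
  90 → break 3  [load 210/360]
  80 → break 1  [load 360/360]
  80 → break 3  [load 290/360]
  50 → break 3  [load 340/360]
  50 → break 4 (new)  [load 50/360]
  40 → break 4  [load 90/360]
4 commercial breaks opened.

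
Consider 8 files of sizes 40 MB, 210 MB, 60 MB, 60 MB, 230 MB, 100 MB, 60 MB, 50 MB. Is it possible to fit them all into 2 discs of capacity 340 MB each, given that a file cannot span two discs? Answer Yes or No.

Total = 810 MB; ⌈810/340⌉ = 3.
At least 3 discs are required, but only 2 are allowed.

No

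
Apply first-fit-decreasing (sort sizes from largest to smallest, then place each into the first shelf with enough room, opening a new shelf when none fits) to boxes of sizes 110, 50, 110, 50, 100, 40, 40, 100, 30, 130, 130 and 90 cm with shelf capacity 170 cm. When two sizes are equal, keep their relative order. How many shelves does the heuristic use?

7

Sorted descending: 130, 130, 110, 110, 100, 100, 90, 50, 50, 40, 40, 30.
  130 → shelf 1 (new)  [load 130/170]
  130 → shelf 2 (new)  [load 130/170]
  110 → shelf 3 (new)  [load 110/170]
  110 → shelf 4 (new)  [load 110/170]
  100 → shelf 5 (new)  [load 100/170]
  100 → shelf 6 (new)  [load 100/170]
  90 → shelf 7 (new)  [load 90/170]
  50 → shelf 3  [load 160/170]
  50 → shelf 4  [load 160/170]
  40 → shelf 1  [load 170/170]
  40 → shelf 2  [load 170/170]
  30 → shelf 5  [load 130/170]
7 shelves opened.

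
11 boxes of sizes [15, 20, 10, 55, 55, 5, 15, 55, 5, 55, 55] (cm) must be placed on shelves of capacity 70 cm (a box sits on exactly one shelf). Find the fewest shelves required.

Total = 55 + 55 + 55 + 55 + 55 + 20 + 15 + 15 + 10 + 5 + 5 = 345 cm.
Lower bound: ⌈345/70⌉ = 5 shelves.
A packing using 6 shelves:
  shelf 1: 55 + 15 = 70
  shelf 2: 55 + 15 = 70
  shelf 3: 55 + 10 + 5 = 70
  shelf 4: 55 + 5 = 60
  shelf 5: 55 = 55
  shelf 6: 20 = 20
No arrangement into 5 shelves stays within capacity, so 6 is optimal.

6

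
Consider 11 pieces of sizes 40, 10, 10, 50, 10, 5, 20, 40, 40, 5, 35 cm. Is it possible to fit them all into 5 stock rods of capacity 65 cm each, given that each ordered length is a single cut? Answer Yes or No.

A valid assignment using 5 stock rods:
  stock rod 1: 50 + 10 + 5 = 65
  stock rod 2: 40 + 20 + 5 = 65
  stock rod 3: 40 + 10 + 10 = 60
  stock rod 4: 40 = 40
  stock rod 5: 35 = 35
Every load is within 65 cm, so 5 stock rods suffice.

Yes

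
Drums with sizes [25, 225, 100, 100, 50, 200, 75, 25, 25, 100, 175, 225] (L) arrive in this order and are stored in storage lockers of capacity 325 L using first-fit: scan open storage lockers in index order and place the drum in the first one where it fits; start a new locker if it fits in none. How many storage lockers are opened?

  25 → locker 1 (new)  [load 25/325]
  225 → locker 1  [load 250/325]
  100 → locker 2 (new)  [load 100/325]
  100 → locker 2  [load 200/325]
  50 → locker 1  [load 300/325]
  200 → locker 3 (new)  [load 200/325]
  75 → locker 2  [load 275/325]
  25 → locker 1  [load 325/325]
  25 → locker 2  [load 300/325]
  100 → locker 3  [load 300/325]
  175 → locker 4 (new)  [load 175/325]
  225 → locker 5 (new)  [load 225/325]
5 storage lockers opened.

5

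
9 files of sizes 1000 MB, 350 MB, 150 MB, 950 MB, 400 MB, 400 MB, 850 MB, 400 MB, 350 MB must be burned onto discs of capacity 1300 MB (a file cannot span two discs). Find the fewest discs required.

Total = 1000 + 950 + 850 + 400 + 400 + 400 + 350 + 350 + 150 = 4850 MB.
Lower bound: ⌈4850/1300⌉ = 4 discs.
A packing using 4 discs:
  disc 1: 1000 + 150 = 1150
  disc 2: 950 + 350 = 1300
  disc 3: 850 + 400 = 1250
  disc 4: 400 + 400 + 350 = 1150
This matches the lower bound, so 4 is optimal.

4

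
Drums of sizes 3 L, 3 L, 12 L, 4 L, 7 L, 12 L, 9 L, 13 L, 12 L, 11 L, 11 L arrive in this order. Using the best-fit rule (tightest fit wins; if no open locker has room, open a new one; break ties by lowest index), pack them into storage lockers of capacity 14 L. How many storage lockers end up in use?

9

  3 → locker 1 (new)  [load 3/14]
  3 → locker 1  [load 6/14]
  12 → locker 2 (new)  [load 12/14]
  4 → locker 1  [load 10/14]
  7 → locker 3 (new)  [load 7/14]
  12 → locker 4 (new)  [load 12/14]
  9 → locker 5 (new)  [load 9/14]
  13 → locker 6 (new)  [load 13/14]
  12 → locker 7 (new)  [load 12/14]
  11 → locker 8 (new)  [load 11/14]
  11 → locker 9 (new)  [load 11/14]
9 storage lockers opened.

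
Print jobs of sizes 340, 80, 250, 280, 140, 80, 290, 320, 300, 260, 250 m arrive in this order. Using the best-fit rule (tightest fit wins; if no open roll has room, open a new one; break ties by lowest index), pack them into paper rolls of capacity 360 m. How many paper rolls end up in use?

9

  340 → roll 1 (new)  [load 340/360]
  80 → roll 2 (new)  [load 80/360]
  250 → roll 2  [load 330/360]
  280 → roll 3 (new)  [load 280/360]
  140 → roll 4 (new)  [load 140/360]
  80 → roll 3  [load 360/360]
  290 → roll 5 (new)  [load 290/360]
  320 → roll 6 (new)  [load 320/360]
  300 → roll 7 (new)  [load 300/360]
  260 → roll 8 (new)  [load 260/360]
  250 → roll 9 (new)  [load 250/360]
9 paper rolls opened.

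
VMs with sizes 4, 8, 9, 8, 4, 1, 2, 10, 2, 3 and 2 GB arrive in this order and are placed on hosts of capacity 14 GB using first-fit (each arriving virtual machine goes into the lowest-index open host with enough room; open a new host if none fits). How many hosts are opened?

4

  4 → host 1 (new)  [load 4/14]
  8 → host 1  [load 12/14]
  9 → host 2 (new)  [load 9/14]
  8 → host 3 (new)  [load 8/14]
  4 → host 2  [load 13/14]
  1 → host 1  [load 13/14]
  2 → host 3  [load 10/14]
  10 → host 4 (new)  [load 10/14]
  2 → host 3  [load 12/14]
  3 → host 4  [load 13/14]
  2 → host 3  [load 14/14]
4 hosts opened.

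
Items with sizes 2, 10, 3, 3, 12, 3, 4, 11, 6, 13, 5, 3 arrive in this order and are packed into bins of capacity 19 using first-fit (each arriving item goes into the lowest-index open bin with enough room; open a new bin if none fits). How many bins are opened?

  2 → bin 1 (new)  [load 2/19]
  10 → bin 1  [load 12/19]
  3 → bin 1  [load 15/19]
  3 → bin 1  [load 18/19]
  12 → bin 2 (new)  [load 12/19]
  3 → bin 2  [load 15/19]
  4 → bin 2  [load 19/19]
  11 → bin 3 (new)  [load 11/19]
  6 → bin 3  [load 17/19]
  13 → bin 4 (new)  [load 13/19]
  5 → bin 4  [load 18/19]
  3 → bin 5 (new)  [load 3/19]
5 bins opened.

5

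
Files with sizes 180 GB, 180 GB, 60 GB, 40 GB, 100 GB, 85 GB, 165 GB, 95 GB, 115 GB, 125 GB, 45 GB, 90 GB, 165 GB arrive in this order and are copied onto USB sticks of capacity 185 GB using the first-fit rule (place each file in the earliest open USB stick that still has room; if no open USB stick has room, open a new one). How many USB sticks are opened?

9

  180 → USB stick 1 (new)  [load 180/185]
  180 → USB stick 2 (new)  [load 180/185]
  60 → USB stick 3 (new)  [load 60/185]
  40 → USB stick 3  [load 100/185]
  100 → USB stick 4 (new)  [load 100/185]
  85 → USB stick 3  [load 185/185]
  165 → USB stick 5 (new)  [load 165/185]
  95 → USB stick 6 (new)  [load 95/185]
  115 → USB stick 7 (new)  [load 115/185]
  125 → USB stick 8 (new)  [load 125/185]
  45 → USB stick 4  [load 145/185]
  90 → USB stick 6  [load 185/185]
  165 → USB stick 9 (new)  [load 165/185]
9 USB sticks opened.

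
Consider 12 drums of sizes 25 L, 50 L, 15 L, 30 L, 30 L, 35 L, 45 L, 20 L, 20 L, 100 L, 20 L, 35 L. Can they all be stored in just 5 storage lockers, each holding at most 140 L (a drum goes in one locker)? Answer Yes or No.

Yes

A valid assignment using 4 storage lockers:
  locker 1: 100 + 35 = 135
  locker 2: 50 + 45 + 35 = 130
  locker 3: 30 + 30 + 25 + 20 + 20 + 15 = 140
  locker 4: 20 = 20
That uses only 4 ≤ 5, so 5 storage lockers are enough.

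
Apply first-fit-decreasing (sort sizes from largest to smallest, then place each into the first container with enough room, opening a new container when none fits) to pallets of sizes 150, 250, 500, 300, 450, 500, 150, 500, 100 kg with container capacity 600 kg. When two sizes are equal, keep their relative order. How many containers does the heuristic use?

Sorted descending: 500, 500, 500, 450, 300, 250, 150, 150, 100.
  500 → container 1 (new)  [load 500/600]
  500 → container 2 (new)  [load 500/600]
  500 → container 3 (new)  [load 500/600]
  450 → container 4 (new)  [load 450/600]
  300 → container 5 (new)  [load 300/600]
  250 → container 5  [load 550/600]
  150 → container 4  [load 600/600]
  150 → container 6 (new)  [load 150/600]
  100 → container 1  [load 600/600]
6 containers opened.

6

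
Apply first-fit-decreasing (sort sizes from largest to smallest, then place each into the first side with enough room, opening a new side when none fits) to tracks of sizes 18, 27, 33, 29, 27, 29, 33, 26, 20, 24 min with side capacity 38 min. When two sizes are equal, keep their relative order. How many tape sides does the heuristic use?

9

Sorted descending: 33, 33, 29, 29, 27, 27, 26, 24, 20, 18.
  33 → side 1 (new)  [load 33/38]
  33 → side 2 (new)  [load 33/38]
  29 → side 3 (new)  [load 29/38]
  29 → side 4 (new)  [load 29/38]
  27 → side 5 (new)  [load 27/38]
  27 → side 6 (new)  [load 27/38]
  26 → side 7 (new)  [load 26/38]
  24 → side 8 (new)  [load 24/38]
  20 → side 9 (new)  [load 20/38]
  18 → side 9  [load 38/38]
9 tape sides opened.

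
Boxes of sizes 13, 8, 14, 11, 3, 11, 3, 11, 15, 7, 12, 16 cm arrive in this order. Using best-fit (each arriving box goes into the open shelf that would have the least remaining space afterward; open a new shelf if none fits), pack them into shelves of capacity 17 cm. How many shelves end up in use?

  13 → shelf 1 (new)  [load 13/17]
  8 → shelf 2 (new)  [load 8/17]
  14 → shelf 3 (new)  [load 14/17]
  11 → shelf 4 (new)  [load 11/17]
  3 → shelf 3  [load 17/17]
  11 → shelf 5 (new)  [load 11/17]
  3 → shelf 1  [load 16/17]
  11 → shelf 6 (new)  [load 11/17]
  15 → shelf 7 (new)  [load 15/17]
  7 → shelf 2  [load 15/17]
  12 → shelf 8 (new)  [load 12/17]
  16 → shelf 9 (new)  [load 16/17]
9 shelves opened.

9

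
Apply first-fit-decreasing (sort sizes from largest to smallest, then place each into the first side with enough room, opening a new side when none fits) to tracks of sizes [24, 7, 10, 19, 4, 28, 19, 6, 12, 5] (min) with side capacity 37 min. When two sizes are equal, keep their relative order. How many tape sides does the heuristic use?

4

Sorted descending: 28, 24, 19, 19, 12, 10, 7, 6, 5, 4.
  28 → side 1 (new)  [load 28/37]
  24 → side 2 (new)  [load 24/37]
  19 → side 3 (new)  [load 19/37]
  19 → side 4 (new)  [load 19/37]
  12 → side 2  [load 36/37]
  10 → side 3  [load 29/37]
  7 → side 1  [load 35/37]
  6 → side 3  [load 35/37]
  5 → side 4  [load 24/37]
  4 → side 4  [load 28/37]
4 tape sides opened.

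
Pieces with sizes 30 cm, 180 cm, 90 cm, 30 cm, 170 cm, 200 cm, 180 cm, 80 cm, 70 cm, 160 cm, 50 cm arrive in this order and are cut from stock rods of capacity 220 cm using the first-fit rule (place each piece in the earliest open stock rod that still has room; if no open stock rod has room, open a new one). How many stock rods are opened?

  30 → stock rod 1 (new)  [load 30/220]
  180 → stock rod 1  [load 210/220]
  90 → stock rod 2 (new)  [load 90/220]
  30 → stock rod 2  [load 120/220]
  170 → stock rod 3 (new)  [load 170/220]
  200 → stock rod 4 (new)  [load 200/220]
  180 → stock rod 5 (new)  [load 180/220]
  80 → stock rod 2  [load 200/220]
  70 → stock rod 6 (new)  [load 70/220]
  160 → stock rod 7 (new)  [load 160/220]
  50 → stock rod 3  [load 220/220]
7 stock rods opened.

7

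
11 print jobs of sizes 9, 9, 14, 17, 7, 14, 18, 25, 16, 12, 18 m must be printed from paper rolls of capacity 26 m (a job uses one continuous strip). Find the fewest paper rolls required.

Total = 25 + 18 + 18 + 17 + 16 + 14 + 14 + 12 + 9 + 9 + 7 = 159 m.
Lower bound: ⌈159/26⌉ = 7 paper rolls.
A packing using 7 paper rolls:
  roll 1: 25 = 25
  roll 2: 18 + 7 = 25
  roll 3: 18 = 18
  roll 4: 17 + 9 = 26
  roll 5: 16 + 9 = 25
  roll 6: 14 + 12 = 26
  roll 7: 14 = 14
This matches the lower bound, so 7 is optimal.

7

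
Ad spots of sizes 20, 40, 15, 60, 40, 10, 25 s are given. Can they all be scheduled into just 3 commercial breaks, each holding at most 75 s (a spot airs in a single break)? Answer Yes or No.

A valid assignment using 3 commercial breaks:
  break 1: 60 + 15 = 75
  break 2: 40 + 25 + 10 = 75
  break 3: 40 + 20 = 60
Every load is within 75 s, so 3 commercial breaks suffice.

Yes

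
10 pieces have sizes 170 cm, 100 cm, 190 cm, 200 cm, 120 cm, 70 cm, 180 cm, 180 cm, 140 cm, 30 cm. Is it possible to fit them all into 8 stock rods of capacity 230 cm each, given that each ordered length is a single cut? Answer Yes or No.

Yes

A valid assignment using 7 stock rods:
  stock rod 1: 200 + 30 = 230
  stock rod 2: 190 = 190
  stock rod 3: 180 = 180
  stock rod 4: 180 = 180
  stock rod 5: 170 = 170
  stock rod 6: 140 + 70 = 210
  stock rod 7: 120 + 100 = 220
That uses only 7 ≤ 8, so 8 stock rods are enough.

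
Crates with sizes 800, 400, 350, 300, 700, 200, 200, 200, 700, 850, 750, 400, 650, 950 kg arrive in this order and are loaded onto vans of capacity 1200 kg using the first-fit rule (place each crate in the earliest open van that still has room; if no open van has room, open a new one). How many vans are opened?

8

  800 → van 1 (new)  [load 800/1200]
  400 → van 1  [load 1200/1200]
  350 → van 2 (new)  [load 350/1200]
  300 → van 2  [load 650/1200]
  700 → van 3 (new)  [load 700/1200]
  200 → van 2  [load 850/1200]
  200 → van 2  [load 1050/1200]
  200 → van 3  [load 900/1200]
  700 → van 4 (new)  [load 700/1200]
  850 → van 5 (new)  [load 850/1200]
  750 → van 6 (new)  [load 750/1200]
  400 → van 4  [load 1100/1200]
  650 → van 7 (new)  [load 650/1200]
  950 → van 8 (new)  [load 950/1200]
8 vans opened.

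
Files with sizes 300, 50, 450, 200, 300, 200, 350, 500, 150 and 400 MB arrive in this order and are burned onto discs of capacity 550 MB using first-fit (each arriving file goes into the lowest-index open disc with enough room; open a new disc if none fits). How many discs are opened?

  300 → disc 1 (new)  [load 300/550]
  50 → disc 1  [load 350/550]
  450 → disc 2 (new)  [load 450/550]
  200 → disc 1  [load 550/550]
  300 → disc 3 (new)  [load 300/550]
  200 → disc 3  [load 500/550]
  350 → disc 4 (new)  [load 350/550]
  500 → disc 5 (new)  [load 500/550]
  150 → disc 4  [load 500/550]
  400 → disc 6 (new)  [load 400/550]
6 discs opened.

6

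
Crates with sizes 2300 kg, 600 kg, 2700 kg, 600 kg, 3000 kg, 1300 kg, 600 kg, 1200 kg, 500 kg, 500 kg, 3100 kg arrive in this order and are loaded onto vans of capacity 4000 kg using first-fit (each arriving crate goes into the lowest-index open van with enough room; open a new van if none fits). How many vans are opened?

  2300 → van 1 (new)  [load 2300/4000]
  600 → van 1  [load 2900/4000]
  2700 → van 2 (new)  [load 2700/4000]
  600 → van 1  [load 3500/4000]
  3000 → van 3 (new)  [load 3000/4000]
  1300 → van 2  [load 4000/4000]
  600 → van 3  [load 3600/4000]
  1200 → van 4 (new)  [load 1200/4000]
  500 → van 1  [load 4000/4000]
  500 → van 4  [load 1700/4000]
  3100 → van 5 (new)  [load 3100/4000]
5 vans opened.

5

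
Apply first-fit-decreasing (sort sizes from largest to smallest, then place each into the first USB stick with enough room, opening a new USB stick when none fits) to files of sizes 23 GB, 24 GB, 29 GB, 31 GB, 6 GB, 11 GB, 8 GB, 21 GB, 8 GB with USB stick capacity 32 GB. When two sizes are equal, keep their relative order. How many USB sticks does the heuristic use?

6

Sorted descending: 31, 29, 24, 23, 21, 11, 8, 8, 6.
  31 → USB stick 1 (new)  [load 31/32]
  29 → USB stick 2 (new)  [load 29/32]
  24 → USB stick 3 (new)  [load 24/32]
  23 → USB stick 4 (new)  [load 23/32]
  21 → USB stick 5 (new)  [load 21/32]
  11 → USB stick 5  [load 32/32]
  8 → USB stick 3  [load 32/32]
  8 → USB stick 4  [load 31/32]
  6 → USB stick 6 (new)  [load 6/32]
6 USB sticks opened.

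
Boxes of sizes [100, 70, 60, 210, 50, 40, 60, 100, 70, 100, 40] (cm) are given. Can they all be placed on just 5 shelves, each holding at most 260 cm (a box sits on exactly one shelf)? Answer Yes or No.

Yes

A valid assignment using 4 shelves:
  shelf 1: 210 + 50 = 260
  shelf 2: 100 + 100 + 60 = 260
  shelf 3: 100 + 70 + 70 = 240
  shelf 4: 60 + 40 + 40 = 140
That uses only 4 ≤ 5, so 5 shelves are enough.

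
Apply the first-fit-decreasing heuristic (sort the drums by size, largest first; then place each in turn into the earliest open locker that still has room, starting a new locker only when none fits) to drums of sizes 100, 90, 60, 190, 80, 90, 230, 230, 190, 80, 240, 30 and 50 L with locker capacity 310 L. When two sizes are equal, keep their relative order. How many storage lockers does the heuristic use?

Sorted descending: 240, 230, 230, 190, 190, 100, 90, 90, 80, 80, 60, 50, 30.
  240 → locker 1 (new)  [load 240/310]
  230 → locker 2 (new)  [load 230/310]
  230 → locker 3 (new)  [load 230/310]
  190 → locker 4 (new)  [load 190/310]
  190 → locker 5 (new)  [load 190/310]
  100 → locker 4  [load 290/310]
  90 → locker 5  [load 280/310]
  90 → locker 6 (new)  [load 90/310]
  80 → locker 2  [load 310/310]
  80 → locker 3  [load 310/310]
  60 → locker 1  [load 300/310]
  50 → locker 6  [load 140/310]
  30 → locker 5  [load 310/310]
6 storage lockers opened.

6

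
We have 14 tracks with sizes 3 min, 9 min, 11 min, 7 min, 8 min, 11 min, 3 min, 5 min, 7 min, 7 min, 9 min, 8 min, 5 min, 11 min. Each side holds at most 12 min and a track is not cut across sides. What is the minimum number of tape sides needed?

Total = 11 + 11 + 11 + 9 + 9 + 8 + 8 + 7 + 7 + 7 + 5 + 5 + 3 + 3 = 104 min.
Lower bound: ⌈104/12⌉ = 9 tape sides.
Also, 10 tracks each exceed 6 min, and no two of those can share a side, so at least 10 tape sides are needed.
A packing using 10 tape sides:
  side 1: 11 = 11
  side 2: 11 = 11
  side 3: 11 = 11
  side 4: 9 + 3 = 12
  side 5: 9 + 3 = 12
  side 6: 8 = 8
  side 7: 8 = 8
  side 8: 7 + 5 = 12
  side 9: 7 + 5 = 12
  side 10: 7 = 7
This matches the lower bound, so 10 is optimal.

10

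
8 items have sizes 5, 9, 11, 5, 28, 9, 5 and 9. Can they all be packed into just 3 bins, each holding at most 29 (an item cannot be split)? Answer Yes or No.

A valid assignment using 3 bins:
  bin 1: 28 = 28
  bin 2: 11 + 9 + 9 = 29
  bin 3: 9 + 5 + 5 + 5 = 24
Every load is within 29, so 3 bins suffice.

Yes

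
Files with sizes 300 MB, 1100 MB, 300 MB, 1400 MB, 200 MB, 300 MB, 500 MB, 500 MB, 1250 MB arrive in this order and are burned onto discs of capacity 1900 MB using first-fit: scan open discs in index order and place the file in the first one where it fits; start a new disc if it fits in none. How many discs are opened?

  300 → disc 1 (new)  [load 300/1900]
  1100 → disc 1  [load 1400/1900]
  300 → disc 1  [load 1700/1900]
  1400 → disc 2 (new)  [load 1400/1900]
  200 → disc 1  [load 1900/1900]
  300 → disc 2  [load 1700/1900]
  500 → disc 3 (new)  [load 500/1900]
  500 → disc 3  [load 1000/1900]
  1250 → disc 4 (new)  [load 1250/1900]
4 discs opened.

4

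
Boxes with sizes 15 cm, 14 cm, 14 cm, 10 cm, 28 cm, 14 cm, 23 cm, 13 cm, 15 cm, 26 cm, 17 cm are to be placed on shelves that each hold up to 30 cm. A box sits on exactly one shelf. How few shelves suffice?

Total = 28 + 26 + 23 + 17 + 15 + 15 + 14 + 14 + 14 + 13 + 10 = 189 cm.
Lower bound: ⌈189/30⌉ = 7 shelves.
A packing using 7 shelves:
  shelf 1: 28 = 28
  shelf 2: 26 = 26
  shelf 3: 23 = 23
  shelf 4: 17 + 13 = 30
  shelf 5: 15 + 15 = 30
  shelf 6: 14 + 14 = 28
  shelf 7: 14 + 10 = 24
This matches the lower bound, so 7 is optimal.

7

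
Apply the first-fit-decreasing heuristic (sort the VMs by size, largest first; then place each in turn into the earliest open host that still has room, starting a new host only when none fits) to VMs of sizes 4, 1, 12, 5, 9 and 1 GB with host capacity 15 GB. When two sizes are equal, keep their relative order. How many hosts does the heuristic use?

3

Sorted descending: 12, 9, 5, 4, 1, 1.
  12 → host 1 (new)  [load 12/15]
  9 → host 2 (new)  [load 9/15]
  5 → host 2  [load 14/15]
  4 → host 3 (new)  [load 4/15]
  1 → host 1  [load 13/15]
  1 → host 1  [load 14/15]
3 hosts opened.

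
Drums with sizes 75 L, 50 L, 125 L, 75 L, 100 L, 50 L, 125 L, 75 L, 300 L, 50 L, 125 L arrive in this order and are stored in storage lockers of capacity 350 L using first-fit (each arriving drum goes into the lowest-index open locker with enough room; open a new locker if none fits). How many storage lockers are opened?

4

  75 → locker 1 (new)  [load 75/350]
  50 → locker 1  [load 125/350]
  125 → locker 1  [load 250/350]
  75 → locker 1  [load 325/350]
  100 → locker 2 (new)  [load 100/350]
  50 → locker 2  [load 150/350]
  125 → locker 2  [load 275/350]
  75 → locker 2  [load 350/350]
  300 → locker 3 (new)  [load 300/350]
  50 → locker 3  [load 350/350]
  125 → locker 4 (new)  [load 125/350]
4 storage lockers opened.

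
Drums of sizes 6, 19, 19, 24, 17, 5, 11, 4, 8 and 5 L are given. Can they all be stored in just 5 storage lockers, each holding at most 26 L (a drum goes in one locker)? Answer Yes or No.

Yes

A valid assignment using 5 storage lockers:
  locker 1: 24 = 24
  locker 2: 19 + 6 = 25
  locker 3: 19 + 5 = 24
  locker 4: 17 + 8 = 25
  locker 5: 11 + 5 + 4 = 20
Every load is within 26 L, so 5 storage lockers suffice.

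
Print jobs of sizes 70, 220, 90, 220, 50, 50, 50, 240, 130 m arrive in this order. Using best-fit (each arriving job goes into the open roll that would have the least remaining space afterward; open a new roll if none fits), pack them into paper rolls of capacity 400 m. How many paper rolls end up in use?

  70 → roll 1 (new)  [load 70/400]
  220 → roll 1  [load 290/400]
  90 → roll 1  [load 380/400]
  220 → roll 2 (new)  [load 220/400]
  50 → roll 2  [load 270/400]
  50 → roll 2  [load 320/400]
  50 → roll 2  [load 370/400]
  240 → roll 3 (new)  [load 240/400]
  130 → roll 3  [load 370/400]
3 paper rolls opened.

3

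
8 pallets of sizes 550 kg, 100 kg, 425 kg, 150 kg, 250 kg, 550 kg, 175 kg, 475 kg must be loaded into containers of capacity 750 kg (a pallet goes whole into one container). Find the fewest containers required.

4

Total = 550 + 550 + 475 + 425 + 250 + 175 + 150 + 100 = 2675 kg.
Lower bound: ⌈2675/750⌉ = 4 containers.
A packing using 4 containers:
  container 1: 550 + 175 = 725
  container 2: 550 + 150 = 700
  container 3: 475 + 250 = 725
  container 4: 425 + 100 = 525
This matches the lower bound, so 4 is optimal.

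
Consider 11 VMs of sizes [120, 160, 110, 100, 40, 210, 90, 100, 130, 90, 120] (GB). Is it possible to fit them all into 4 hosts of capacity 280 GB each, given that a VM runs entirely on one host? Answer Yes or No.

Total = 1270 GB; ⌈1270/280⌉ = 5.
At least 5 hosts are required, but only 4 are allowed.

No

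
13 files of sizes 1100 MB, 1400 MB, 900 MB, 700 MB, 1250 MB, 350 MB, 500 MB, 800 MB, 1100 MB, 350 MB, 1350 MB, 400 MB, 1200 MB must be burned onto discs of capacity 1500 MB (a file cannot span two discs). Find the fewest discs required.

Total = 1400 + 1350 + 1250 + 1200 + 1100 + 1100 + 900 + 800 + 700 + 500 + 400 + 350 + 350 = 11400 MB.
Lower bound: ⌈11400/1500⌉ = 8 discs.
A packing using 9 discs:
  disc 1: 1400 = 1400
  disc 2: 1350 = 1350
  disc 3: 1250 = 1250
  disc 4: 1200 = 1200
  disc 5: 1100 + 400 = 1500
  disc 6: 1100 + 350 = 1450
  disc 7: 900 + 500 = 1400
  disc 8: 800 + 700 = 1500
  disc 9: 350 = 350
No arrangement into 8 discs stays within capacity, so 9 is optimal.

9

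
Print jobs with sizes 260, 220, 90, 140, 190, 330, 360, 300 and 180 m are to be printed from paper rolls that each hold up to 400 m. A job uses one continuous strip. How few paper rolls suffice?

Total = 360 + 330 + 300 + 260 + 220 + 190 + 180 + 140 + 90 = 2070 m.
Lower bound: ⌈2070/400⌉ = 6 paper rolls.
A packing using 6 paper rolls:
  roll 1: 360 = 360
  roll 2: 330 = 330
  roll 3: 300 + 90 = 390
  roll 4: 260 + 140 = 400
  roll 5: 220 + 180 = 400
  roll 6: 190 = 190
This matches the lower bound, so 6 is optimal.

6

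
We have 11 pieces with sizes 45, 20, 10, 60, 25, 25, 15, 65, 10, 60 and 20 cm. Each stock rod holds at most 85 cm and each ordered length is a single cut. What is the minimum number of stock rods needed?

5

Total = 65 + 60 + 60 + 45 + 25 + 25 + 20 + 20 + 15 + 10 + 10 = 355 cm.
Lower bound: ⌈355/85⌉ = 5 stock rods.
A packing using 5 stock rods:
  stock rod 1: 65 + 20 = 85
  stock rod 2: 60 + 25 = 85
  stock rod 3: 60 + 25 = 85
  stock rod 4: 45 + 20 + 15 = 80
  stock rod 5: 10 + 10 = 20
This matches the lower bound, so 5 is optimal.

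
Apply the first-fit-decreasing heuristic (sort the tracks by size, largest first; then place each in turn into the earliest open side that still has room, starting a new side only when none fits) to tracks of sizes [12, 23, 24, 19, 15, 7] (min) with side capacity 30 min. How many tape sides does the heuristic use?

Sorted descending: 24, 23, 19, 15, 12, 7.
  24 → side 1 (new)  [load 24/30]
  23 → side 2 (new)  [load 23/30]
  19 → side 3 (new)  [load 19/30]
  15 → side 4 (new)  [load 15/30]
  12 → side 4  [load 27/30]
  7 → side 2  [load 30/30]
4 tape sides opened.

4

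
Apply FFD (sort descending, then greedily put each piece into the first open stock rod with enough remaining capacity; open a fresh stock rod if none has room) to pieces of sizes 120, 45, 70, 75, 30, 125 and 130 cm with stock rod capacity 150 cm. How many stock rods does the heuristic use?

Sorted descending: 130, 125, 120, 75, 70, 45, 30.
  130 → stock rod 1 (new)  [load 130/150]
  125 → stock rod 2 (new)  [load 125/150]
  120 → stock rod 3 (new)  [load 120/150]
  75 → stock rod 4 (new)  [load 75/150]
  70 → stock rod 4  [load 145/150]
  45 → stock rod 5 (new)  [load 45/150]
  30 → stock rod 3  [load 150/150]
5 stock rods opened.

5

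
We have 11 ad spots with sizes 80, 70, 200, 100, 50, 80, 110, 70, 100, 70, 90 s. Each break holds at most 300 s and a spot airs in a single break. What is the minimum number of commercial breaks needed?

4

Total = 200 + 110 + 100 + 100 + 90 + 80 + 80 + 70 + 70 + 70 + 50 = 1020 s.
Lower bound: ⌈1020/300⌉ = 4 commercial breaks.
A packing using 4 commercial breaks:
  break 1: 200 + 100 = 300
  break 2: 110 + 100 + 90 = 300
  break 3: 80 + 80 + 70 + 70 = 300
  break 4: 70 + 50 = 120
This matches the lower bound, so 4 is optimal.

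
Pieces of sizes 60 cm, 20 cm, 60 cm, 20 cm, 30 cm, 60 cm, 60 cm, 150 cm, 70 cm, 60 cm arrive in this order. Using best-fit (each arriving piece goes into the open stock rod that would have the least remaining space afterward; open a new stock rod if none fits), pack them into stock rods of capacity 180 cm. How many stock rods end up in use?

  60 → stock rod 1 (new)  [load 60/180]
  20 → stock rod 1  [load 80/180]
  60 → stock rod 1  [load 140/180]
  20 → stock rod 1  [load 160/180]
  30 → stock rod 2 (new)  [load 30/180]
  60 → stock rod 2  [load 90/180]
  60 → stock rod 2  [load 150/180]
  150 → stock rod 3 (new)  [load 150/180]
  70 → stock rod 4 (new)  [load 70/180]
  60 → stock rod 4  [load 130/180]
4 stock rods opened.

4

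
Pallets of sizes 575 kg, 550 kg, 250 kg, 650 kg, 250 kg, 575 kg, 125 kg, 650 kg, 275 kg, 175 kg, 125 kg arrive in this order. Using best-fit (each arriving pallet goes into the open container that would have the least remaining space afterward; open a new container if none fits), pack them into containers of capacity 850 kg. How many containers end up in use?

6

  575 → container 1 (new)  [load 575/850]
  550 → container 2 (new)  [load 550/850]
  250 → container 1  [load 825/850]
  650 → container 3 (new)  [load 650/850]
  250 → container 2  [load 800/850]
  575 → container 4 (new)  [load 575/850]
  125 → container 3  [load 775/850]
  650 → container 5 (new)  [load 650/850]
  275 → container 4  [load 850/850]
  175 → container 5  [load 825/850]
  125 → container 6 (new)  [load 125/850]
6 containers opened.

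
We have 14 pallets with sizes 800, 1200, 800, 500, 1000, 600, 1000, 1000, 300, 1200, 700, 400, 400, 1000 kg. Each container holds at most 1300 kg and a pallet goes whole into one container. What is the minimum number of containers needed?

Total = 1200 + 1200 + 1000 + 1000 + 1000 + 1000 + 800 + 800 + 700 + 600 + 500 + 400 + 400 + 300 = 10900 kg.
Lower bound: ⌈10900/1300⌉ = 9 containers.
A packing using 10 containers:
  container 1: 1200 = 1200
  container 2: 1200 = 1200
  container 3: 1000 + 300 = 1300
  container 4: 1000 = 1000
  container 5: 1000 = 1000
  container 6: 1000 = 1000
  container 7: 800 + 500 = 1300
  container 8: 800 + 400 = 1200
  container 9: 700 + 600 = 1300
  container 10: 400 = 400
No arrangement into 9 containers stays within capacity, so 10 is optimal.

10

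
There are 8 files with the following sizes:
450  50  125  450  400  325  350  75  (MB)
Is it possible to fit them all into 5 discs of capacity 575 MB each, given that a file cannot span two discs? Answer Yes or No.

A valid assignment using 5 discs:
  disc 1: 450 + 125 = 575
  disc 2: 450 + 75 + 50 = 575
  disc 3: 400 = 400
  disc 4: 350 = 350
  disc 5: 325 = 325
Every load is within 575 MB, so 5 discs suffice.

Yes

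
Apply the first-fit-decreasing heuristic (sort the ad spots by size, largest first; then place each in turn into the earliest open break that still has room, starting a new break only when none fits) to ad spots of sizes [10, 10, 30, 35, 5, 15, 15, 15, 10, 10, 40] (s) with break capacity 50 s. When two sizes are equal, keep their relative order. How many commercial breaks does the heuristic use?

4

Sorted descending: 40, 35, 30, 15, 15, 15, 10, 10, 10, 10, 5.
  40 → break 1 (new)  [load 40/50]
  35 → break 2 (new)  [load 35/50]
  30 → break 3 (new)  [load 30/50]
  15 → break 2  [load 50/50]
  15 → break 3  [load 45/50]
  15 → break 4 (new)  [load 15/50]
  10 → break 1  [load 50/50]
  10 → break 4  [load 25/50]
  10 → break 4  [load 35/50]
  10 → break 4  [load 45/50]
  5 → break 3  [load 50/50]
4 commercial breaks opened.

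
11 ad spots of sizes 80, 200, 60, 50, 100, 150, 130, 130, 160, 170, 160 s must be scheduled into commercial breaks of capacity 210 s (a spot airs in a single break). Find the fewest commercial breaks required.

8

Total = 200 + 170 + 160 + 160 + 150 + 130 + 130 + 100 + 80 + 60 + 50 = 1390 s.
Lower bound: ⌈1390/210⌉ = 7 commercial breaks.
A packing using 8 commercial breaks:
  break 1: 200 = 200
  break 2: 170 = 170
  break 3: 160 + 50 = 210
  break 4: 160 = 160
  break 5: 150 + 60 = 210
  break 6: 130 + 80 = 210
  break 7: 130 = 130
  break 8: 100 = 100
No arrangement into 7 commercial breaks stays within capacity, so 8 is optimal.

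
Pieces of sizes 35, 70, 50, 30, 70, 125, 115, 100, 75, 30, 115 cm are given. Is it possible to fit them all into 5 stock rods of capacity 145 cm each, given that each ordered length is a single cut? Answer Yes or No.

Total = 815 cm; ⌈815/145⌉ = 6.
At least 6 stock rods are required, but only 5 are allowed.

No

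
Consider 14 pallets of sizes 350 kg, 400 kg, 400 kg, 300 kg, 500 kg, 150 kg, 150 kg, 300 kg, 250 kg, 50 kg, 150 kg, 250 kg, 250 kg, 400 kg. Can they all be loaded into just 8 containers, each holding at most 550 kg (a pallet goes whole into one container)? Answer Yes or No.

A valid assignment using 8 containers:
  container 1: 500 + 50 = 550
  container 2: 400 + 150 = 550
  container 3: 400 + 150 = 550
  container 4: 400 + 150 = 550
  container 5: 350 = 350
  container 6: 300 + 250 = 550
  container 7: 300 + 250 = 550
  container 8: 250 = 250
Every load is within 550 kg, so 8 containers suffice.

Yes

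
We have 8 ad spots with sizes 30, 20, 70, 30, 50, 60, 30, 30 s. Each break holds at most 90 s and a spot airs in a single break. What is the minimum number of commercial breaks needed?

4

Total = 70 + 60 + 50 + 30 + 30 + 30 + 30 + 20 = 320 s.
Lower bound: ⌈320/90⌉ = 4 commercial breaks.
A packing using 4 commercial breaks:
  break 1: 70 + 20 = 90
  break 2: 60 + 30 = 90
  break 3: 50 + 30 = 80
  break 4: 30 + 30 = 60
This matches the lower bound, so 4 is optimal.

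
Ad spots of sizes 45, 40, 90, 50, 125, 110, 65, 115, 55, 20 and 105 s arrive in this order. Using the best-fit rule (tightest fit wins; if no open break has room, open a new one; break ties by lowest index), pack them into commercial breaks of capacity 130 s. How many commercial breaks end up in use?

  45 → break 1 (new)  [load 45/130]
  40 → break 1  [load 85/130]
  90 → break 2 (new)  [load 90/130]
  50 → break 3 (new)  [load 50/130]
  125 → break 4 (new)  [load 125/130]
  110 → break 5 (new)  [load 110/130]
  65 → break 3  [load 115/130]
  115 → break 6 (new)  [load 115/130]
  55 → break 7 (new)  [load 55/130]
  20 → break 5  [load 130/130]
  105 → break 8 (new)  [load 105/130]
8 commercial breaks opened.

8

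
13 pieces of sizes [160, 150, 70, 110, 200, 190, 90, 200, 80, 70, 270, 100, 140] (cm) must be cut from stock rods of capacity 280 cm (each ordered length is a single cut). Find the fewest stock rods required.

7

Total = 270 + 200 + 200 + 190 + 160 + 150 + 140 + 110 + 100 + 90 + 80 + 70 + 70 = 1830 cm.
Lower bound: ⌈1830/280⌉ = 7 stock rods.
A packing using 7 stock rods:
  stock rod 1: 270 = 270
  stock rod 2: 200 + 80 = 280
  stock rod 3: 200 + 70 = 270
  stock rod 4: 190 + 90 = 280
  stock rod 5: 160 + 110 = 270
  stock rod 6: 150 + 100 = 250
  stock rod 7: 140 + 70 = 210
This matches the lower bound, so 7 is optimal.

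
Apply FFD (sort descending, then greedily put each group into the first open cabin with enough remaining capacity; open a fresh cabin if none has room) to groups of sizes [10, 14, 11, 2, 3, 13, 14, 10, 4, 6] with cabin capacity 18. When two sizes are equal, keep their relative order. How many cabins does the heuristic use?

6

Sorted descending: 14, 14, 13, 11, 10, 10, 6, 4, 3, 2.
  14 → cabin 1 (new)  [load 14/18]
  14 → cabin 2 (new)  [load 14/18]
  13 → cabin 3 (new)  [load 13/18]
  11 → cabin 4 (new)  [load 11/18]
  10 → cabin 5 (new)  [load 10/18]
  10 → cabin 6 (new)  [load 10/18]
  6 → cabin 4  [load 17/18]
  4 → cabin 1  [load 18/18]
  3 → cabin 2  [load 17/18]
  2 → cabin 3  [load 15/18]
6 cabins opened.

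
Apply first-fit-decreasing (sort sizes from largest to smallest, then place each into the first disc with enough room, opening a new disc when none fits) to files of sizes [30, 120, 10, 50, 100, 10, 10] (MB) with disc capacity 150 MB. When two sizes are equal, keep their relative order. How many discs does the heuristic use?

Sorted descending: 120, 100, 50, 30, 10, 10, 10.
  120 → disc 1 (new)  [load 120/150]
  100 → disc 2 (new)  [load 100/150]
  50 → disc 2  [load 150/150]
  30 → disc 1  [load 150/150]
  10 → disc 3 (new)  [load 10/150]
  10 → disc 3  [load 20/150]
  10 → disc 3  [load 30/150]
3 discs opened.

3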